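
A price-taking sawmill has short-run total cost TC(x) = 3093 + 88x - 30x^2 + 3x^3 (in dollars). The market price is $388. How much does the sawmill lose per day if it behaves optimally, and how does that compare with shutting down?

Profit = -$93 at x = 10

AVC = 88 - 30x + 3x^2 has its minimum $13 at x = 5; price $388 clears that bar, so the firm operates.
With MC = 88 - 60x + 9x^2, P = MC on the upward-sloping part at x* = 10.
TR = 388·10 = 3880. TC = 3093 + 880 = 3973. Profit = 3880 − 3973 = -$93.
Shutting down would mean losing the fixed cost of $3093, so operating at a loss of $93 is better by $3000.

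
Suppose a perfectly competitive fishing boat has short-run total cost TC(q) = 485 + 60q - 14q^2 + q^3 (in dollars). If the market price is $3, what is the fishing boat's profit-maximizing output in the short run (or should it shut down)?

From TC, MC = TC'(q) = 60 - 28q + 3q^2 and AVC = VC/q = 60 - 14q + q^2.
The AVC parabola has its vertex at q = 14/2 = 7, where AVC = 60 - 14·7 + 7^2 = $11.
Since P = $3 < min AVC = $11, price fails to cover variable cost at any output.
Best response: produce nothing and absorb the $485 fixed cost.

Shut down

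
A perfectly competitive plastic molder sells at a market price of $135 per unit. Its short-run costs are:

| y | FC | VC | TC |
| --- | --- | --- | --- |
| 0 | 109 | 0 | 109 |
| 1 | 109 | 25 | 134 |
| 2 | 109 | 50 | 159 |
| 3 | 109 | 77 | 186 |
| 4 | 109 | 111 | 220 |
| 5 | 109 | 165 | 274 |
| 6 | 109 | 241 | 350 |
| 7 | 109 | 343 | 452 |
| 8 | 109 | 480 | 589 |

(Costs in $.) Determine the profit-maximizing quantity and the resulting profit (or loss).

Compute π = P·y − TC at each output: y=0: -109; y=1: 1; y=2: 111; y=3: 219; y=4: 320; y=5: 401; y=6: 460; y=7: 493; y=8: 491.
Profit is maximized at y = 7. AVC there is 343/7 = $49 ≤ P, so producing beats shutting down (which would give -$109).

y = 7; profit = $493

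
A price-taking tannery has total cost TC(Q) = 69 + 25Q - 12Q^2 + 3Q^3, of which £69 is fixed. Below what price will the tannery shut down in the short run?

£13 per unit

Short-run supply begins at min AVC. From VC = 25Q - 12Q^2 + 3Q^3, AVC = 25 - 12Q + 3Q^2.
At the minimum of AVC, MC = AVC. MC = 25 - 24Q + 9Q^2; setting MC = AVC gives 6Q^2 - 12Q = 0, so Q = 2. min AVC = 13.
For P < £13 the firm produces nothing.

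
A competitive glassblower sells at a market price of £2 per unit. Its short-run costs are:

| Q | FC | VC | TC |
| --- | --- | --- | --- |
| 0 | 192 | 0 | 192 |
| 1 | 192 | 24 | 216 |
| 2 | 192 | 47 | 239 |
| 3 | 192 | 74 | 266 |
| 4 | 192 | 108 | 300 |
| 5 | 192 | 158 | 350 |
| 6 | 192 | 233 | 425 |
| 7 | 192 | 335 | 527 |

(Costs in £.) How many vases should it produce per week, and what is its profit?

Tabulate TR − TC: Q=0: -192; Q=1: -214; Q=2: -235; Q=3: -260; Q=4: -292; Q=5: -340; Q=6: -413; Q=7: -513.
Profit is highest at Q = 0. Equivalently, the lowest AVC in the table is 47/2 ≈ £23.50 at Q = 2, and P = £2 falls below it — price never covers variable cost, so the firm shuts down and loses only its fixed cost.

Q = 0 (shut down); profit = -£192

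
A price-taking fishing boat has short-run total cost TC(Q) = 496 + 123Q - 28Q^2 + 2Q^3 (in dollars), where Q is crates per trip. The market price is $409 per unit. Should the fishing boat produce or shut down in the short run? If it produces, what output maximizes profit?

From TC, MC = TC'(Q) = 123 - 56Q + 6Q^2 and AVC = VC/Q = 123 - 28Q + 2Q^2.
AVC is minimized where dAVC/dQ = -28 + 4Q = 0, at Q = 7; min AVC = 123 - 28·7 + 2·7^2 = $25.
Since P = $409 ≥ min AVC = $25, price covers variable cost and the firm should produce.
Solving P = MC: -286 - 56Q + 6Q^2 = 0 ⇒ Q = -11/3 or 13. On the upward-sloping branch, Q* = 13.
Check: AVC at Q = 13 is $97 ≤ P, so revenue covers variable cost.
Profit = P·Q − TC = 409·13 − 1757 = $3560.

Produce at Q = 13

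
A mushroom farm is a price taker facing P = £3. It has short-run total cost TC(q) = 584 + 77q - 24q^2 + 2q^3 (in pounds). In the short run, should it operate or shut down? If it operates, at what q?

Shut down

Strip out fixed cost: VC = 77q - 24q^2 + 2q^3. Then AVC = 77 - 24q + 2q^2 and MC = 77 - 48q + 6q^2.
AVC is minimized where dAVC/dq = -24 + 4q = 0, at q = 6; min AVC = 77 - 24·6 + 2·6^2 = £5.
Since P = £3 < min AVC = £5, price fails to cover variable cost at any output.
Shutting down limits the loss to fixed cost, £584.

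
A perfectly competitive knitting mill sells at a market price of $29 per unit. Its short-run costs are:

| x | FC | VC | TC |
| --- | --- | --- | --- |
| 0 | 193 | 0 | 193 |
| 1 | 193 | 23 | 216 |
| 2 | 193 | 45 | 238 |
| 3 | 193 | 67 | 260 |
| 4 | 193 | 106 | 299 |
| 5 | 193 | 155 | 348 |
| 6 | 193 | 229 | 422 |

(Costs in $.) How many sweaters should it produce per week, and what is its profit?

x = 3; profit = -$173

Profit at each row (π = 29x − TC): x=0: -193; x=1: -187; x=2: -180; x=3: -173; x=4: -183; x=5: -203; x=6: -248.
Profit is maximized at x = 3. AVC there is 67/3 = $22.33 ≤ P, so producing beats shutting down (which would give -$193).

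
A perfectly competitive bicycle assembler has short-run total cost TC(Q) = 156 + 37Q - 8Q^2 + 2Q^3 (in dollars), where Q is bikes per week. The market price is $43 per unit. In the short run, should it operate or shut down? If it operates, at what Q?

From TC, MC = TC'(Q) = 37 - 16Q + 6Q^2 and AVC = VC/Q = 37 - 8Q + 2Q^2.
AVC is minimized where dAVC/dQ = -8 + 4Q = 0, at Q = 2; min AVC = 37 - 8·2 + 2·2^2 = $29.
Because $43 ≥ $29, revenue can cover variable cost; the firm operates.
P = MC gives -6 - 16Q + 6Q^2 = 0, with roots -1/3 and 3. Take the larger (rising MC): Q* = 3.
Check: AVC at Q = 3 is $31 ≤ P, so revenue covers variable cost.
Profit = P·Q − TC = 43·3 − 249 = -$120, a loss, but smaller than the $156 fixed cost the firm would lose by shutting down.

Produce at Q = 3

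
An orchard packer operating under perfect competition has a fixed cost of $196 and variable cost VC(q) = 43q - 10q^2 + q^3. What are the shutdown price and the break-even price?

Shutdown price = $18; break-even price = $50

Shutdown price = min AVC. AVC = 43 - 10q + q^2, with vertex at q = 5 and minimum $18.
ATC = 196/q + 43 - 10q + q^2. Setting dATC/dq = −196/q^2 − 10 + 2q = 0 gives q = 7 (since 2·7^3 − 10·7^2 = 196).
min ATC = 196/7 + 43 − 10·7 + 7^2 = $50. That is the break-even price.
For $18 ≤ P < $50 the firm produces at a loss; below $18 it shuts down.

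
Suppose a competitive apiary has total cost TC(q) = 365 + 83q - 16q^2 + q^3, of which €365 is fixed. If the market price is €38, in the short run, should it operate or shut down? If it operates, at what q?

Produce at q = 9

Strip out fixed cost: VC = 83q - 16q^2 + q^3. Then AVC = 83 - 16q + q^2 and MC = 83 - 32q + 3q^2.
AVC hits its minimum where MC = AVC, at q = 8, giving min AVC = 83 - 16·8 + 8^2 = €19.
Because €38 ≥ €19, revenue can cover variable cost; the firm operates.
Set P = MC: 38 = 83 - 32q + 3q^2 → 45 - 32q + 3q^2 = 0. The roots are q = 5/3 and q = 9; the profit-maximizing output is on the rising part of MC, so q* = 9.
Check: AVC at q = 9 is €20 ≤ P, so revenue covers variable cost.
Profit = P·q − TC = 38·9 − 545 = -€203, a loss, but smaller than the €365 fixed cost the firm would lose by shutting down.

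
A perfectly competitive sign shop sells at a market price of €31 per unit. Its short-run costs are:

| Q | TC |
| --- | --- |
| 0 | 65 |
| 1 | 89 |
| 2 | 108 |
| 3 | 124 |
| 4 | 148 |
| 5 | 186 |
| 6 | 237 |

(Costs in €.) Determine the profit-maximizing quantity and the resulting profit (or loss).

Q = 4; profit = -€24

Compute π = P·Q − TC at each output: Q=0: -65; Q=1: -58; Q=2: -46; Q=3: -31; Q=4: -24; Q=5: -31; Q=6: -51.
Profit is maximized at Q = 4. AVC there is 83/4 = €20.75 ≤ P, so producing beats shutting down (which would give -€65).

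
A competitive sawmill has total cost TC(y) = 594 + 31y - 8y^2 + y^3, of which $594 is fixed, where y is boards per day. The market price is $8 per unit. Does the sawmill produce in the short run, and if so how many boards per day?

From TC, MC = TC'(y) = 31 - 16y + 3y^2 and AVC = VC/y = 31 - 8y + y^2.
AVC is minimized where dAVC/dy = -8 + 2y = 0, at y = 4; min AVC = 31 - 8·4 + 4^2 = $15.
P = $8 lies below min AVC = $15; no output level covers variable cost.
Best response: produce nothing and absorb the $594 fixed cost.

Shut down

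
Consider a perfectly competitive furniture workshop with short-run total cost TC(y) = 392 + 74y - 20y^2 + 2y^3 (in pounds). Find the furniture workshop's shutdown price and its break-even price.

Shutdown price = min AVC. AVC = 74 - 20y + 2y^2, with vertex at y = 5 and minimum £24.
ATC = 392/y + 74 - 20y + 2y^2. Setting dATC/dy = −392/y^2 − 20 + 4y = 0 gives y = 7 (since 4·7^3 − 20·7^2 = 392).
min ATC = 392/7 + 74 − 20·7 + 2·7^2 = £88. That is the break-even price.
For £24 ≤ P < £88 the firm produces at a loss; below £24 it shuts down.

Shutdown price = £24; break-even price = £88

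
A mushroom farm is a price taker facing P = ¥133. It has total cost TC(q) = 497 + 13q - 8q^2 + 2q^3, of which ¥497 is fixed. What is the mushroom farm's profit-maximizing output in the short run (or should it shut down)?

Produce at q = 6

From TC, MC = TC'(q) = 13 - 16q + 6q^2 and AVC = VC/q = 13 - 8q + 2q^2.
The AVC parabola has its vertex at q = 8/4 = 2, where AVC = 13 - 8·2 + 2·2^2 = ¥5.
Because ¥133 ≥ ¥5, revenue can cover variable cost; the firm operates.
Set P = MC: 133 = 13 - 16q + 6q^2 → -120 - 16q + 6q^2 = 0. The roots are q = -10/3 and q = 6; the profit-maximizing output is on the rising part of MC, so q* = 6.
Check: AVC at q = 6 is ¥37 ≤ P, so revenue covers variable cost.
Profit = P·q − TC = 133·6 − 719 = ¥79.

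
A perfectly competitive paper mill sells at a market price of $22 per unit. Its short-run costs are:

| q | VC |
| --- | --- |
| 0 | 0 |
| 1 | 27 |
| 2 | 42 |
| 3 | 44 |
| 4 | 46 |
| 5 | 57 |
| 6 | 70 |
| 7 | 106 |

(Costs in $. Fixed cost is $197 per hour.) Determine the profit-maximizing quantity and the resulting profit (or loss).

q = 6; profit = -$135

Compute π = P·q − TC at each output: q=0: -197; q=1: -202; q=2: -195; q=3: -175; q=4: -155; q=5: -144; q=6: -135; q=7: -149.
Profit is maximized at q = 6. AVC there is 70/6 = $11.67 ≤ P, so producing beats shutting down (which would give -$197).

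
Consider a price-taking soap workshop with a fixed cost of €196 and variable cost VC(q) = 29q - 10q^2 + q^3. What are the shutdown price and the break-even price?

Shutdown price = €4; break-even price = €36

AVC = 29 - 10q + q^2; minimized at q = 5, giving min AVC = €4. That is the shutdown price.
ATC = 196/q + 29 - 10q + q^2. Setting dATC/dq = −196/q^2 − 10 + 2q = 0 gives q = 7 (since 2·7^3 − 10·7^2 = 196).
min ATC = 196/7 + 29 − 10·7 + 7^2 = €36. That is the break-even price.
For €4 ≤ P < €36 the firm produces at a loss; below €4 it shuts down.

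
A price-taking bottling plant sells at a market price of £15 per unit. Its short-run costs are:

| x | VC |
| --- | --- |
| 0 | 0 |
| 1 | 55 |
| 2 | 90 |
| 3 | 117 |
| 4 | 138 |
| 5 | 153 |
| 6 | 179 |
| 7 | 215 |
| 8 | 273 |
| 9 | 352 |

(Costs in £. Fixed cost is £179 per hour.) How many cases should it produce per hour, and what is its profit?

Profit at each row (π = 15x − TC): x=0: -179; x=1: -219; x=2: -239; x=3: -251; x=4: -257; x=5: -257; x=6: -268; x=7: -289; x=8: -332; x=9: -396.
Profit is highest at x = 0. Equivalently, the lowest AVC in the table is 179/6 ≈ £29.83 at x = 6, and P = £15 falls below it — price never covers variable cost, so the firm shuts down and loses only its fixed cost.

x = 0 (shut down); profit = -£179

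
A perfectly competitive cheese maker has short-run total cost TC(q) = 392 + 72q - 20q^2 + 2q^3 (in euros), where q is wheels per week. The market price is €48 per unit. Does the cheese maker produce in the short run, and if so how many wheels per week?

Produce at q = 6

Strip out fixed cost: VC = 72q - 20q^2 + 2q^3. Then AVC = 72 - 20q + 2q^2 and MC = 72 - 40q + 6q^2.
AVC is minimized where dAVC/dq = -20 + 4q = 0, at q = 5; min AVC = 72 - 20·5 + 2·5^2 = €22.
Because €48 ≥ €22, revenue can cover variable cost; the firm operates.
P = MC gives 24 - 40q + 6q^2 = 0, with roots 2/3 and 6. Take the larger (rising MC): q* = 6.
Check: AVC at q = 6 is €24 ≤ P, so revenue covers variable cost.
Profit = P·q − TC = 48·6 − 536 = -€248, a loss, but smaller than the €392 fixed cost the firm would lose by shutting down.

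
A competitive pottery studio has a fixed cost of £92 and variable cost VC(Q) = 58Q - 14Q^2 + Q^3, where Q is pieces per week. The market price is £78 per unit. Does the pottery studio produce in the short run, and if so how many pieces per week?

Strip out fixed cost: VC = 58Q - 14Q^2 + Q^3. Then AVC = 58 - 14Q + Q^2 and MC = 58 - 28Q + 3Q^2.
AVC hits its minimum where MC = AVC, at Q = 7, giving min AVC = 58 - 14·7 + 7^2 = £9.
Because £78 ≥ £9, revenue can cover variable cost; the firm operates.
Solving P = MC: -20 - 28Q + 3Q^2 = 0 ⇒ Q = -2/3 or 10. On the upward-sloping branch, Q* = 10.
Check: AVC at Q = 10 is £18 ≤ P, so revenue covers variable cost.
Profit = P·Q − TC = 78·10 − 272 = £508.

Produce at Q = 10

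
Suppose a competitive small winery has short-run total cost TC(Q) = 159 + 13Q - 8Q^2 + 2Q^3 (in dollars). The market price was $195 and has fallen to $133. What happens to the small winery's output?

MC = 13 - 16Q + 6Q^2; the shutdown threshold is min AVC = $5 (at Q = 2).
With P = $195 above the shutdown price, P = MC gives Q = 7.
At P = $133 ≥ min AVC, set P = MC: Q = 6. The firm stays open but cuts output.

Output falls from 7 to 6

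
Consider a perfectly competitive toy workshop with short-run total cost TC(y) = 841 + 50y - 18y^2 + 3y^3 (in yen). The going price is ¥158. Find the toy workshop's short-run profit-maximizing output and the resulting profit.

AVC = 50 - 18y + 3y^2 has its minimum ¥23 at y = 3; price ¥158 clears that bar, so the firm operates.
MC = 50 - 36y + 9y^2. Setting P = MC and taking the root on the rising branch gives y* = 6.
TR = 158·6 = 948. TC = 841 + 300 = 1141. Profit = 948 − 1141 = -¥193.
That loss of ¥193 beats the ¥841 the firm would lose by shutting down; producing recovers ¥648 of fixed cost.

Profit = -¥193 at y = 6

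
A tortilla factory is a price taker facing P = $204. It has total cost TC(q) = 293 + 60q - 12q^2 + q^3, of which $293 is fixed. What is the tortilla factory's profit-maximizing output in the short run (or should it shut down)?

Produce at q = 12

Strip out fixed cost: VC = 60q - 12q^2 + q^3. Then AVC = 60 - 12q + q^2 and MC = 60 - 24q + 3q^2.
AVC hits its minimum where MC = AVC, at q = 6, giving min AVC = 60 - 12·6 + 6^2 = $24.
P = $204 exceeds min AVC = $24, so the firm stays open.
Set P = MC: 204 = 60 - 24q + 3q^2 → -144 - 24q + 3q^2 = 0. The roots are q = -4 and q = 12; the profit-maximizing output is on the rising part of MC, so q* = 12.
Check: AVC at q = 12 is $60 ≤ P, so revenue covers variable cost.
Profit = P·q − TC = 204·12 − 1013 = $1435.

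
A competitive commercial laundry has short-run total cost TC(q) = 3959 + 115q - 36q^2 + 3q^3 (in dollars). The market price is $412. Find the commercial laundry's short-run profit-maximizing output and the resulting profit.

AVC = 115 - 36q + 3q^2; min AVC = $7 at q = 6. Since P = $412 ≥ min AVC, the firm produces.
With MC = 115 - 72q + 9q^2, P = MC on the upward-sloping part at q* = 11.
TR = 412·11 = 4532. TC = 3959 + 902 = 4861. Profit = 4532 − 4861 = -$329.
That loss of $329 beats the $3959 the firm would lose by shutting down; producing recovers $3630 of fixed cost.

Profit = -$329 at q = 11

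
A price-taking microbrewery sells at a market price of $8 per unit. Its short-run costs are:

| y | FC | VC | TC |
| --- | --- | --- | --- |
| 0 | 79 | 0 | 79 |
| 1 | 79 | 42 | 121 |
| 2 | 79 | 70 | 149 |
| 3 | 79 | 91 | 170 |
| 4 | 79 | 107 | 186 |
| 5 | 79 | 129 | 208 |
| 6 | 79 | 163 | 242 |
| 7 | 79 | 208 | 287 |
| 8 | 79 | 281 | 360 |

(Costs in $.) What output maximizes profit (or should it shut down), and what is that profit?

Profit at each row (π = 8y − TC): y=0: -79; y=1: -113; y=2: -133; y=3: -146; y=4: -154; y=5: -168; y=6: -194; y=7: -231; y=8: -296.
Profit is highest at y = 0. Equivalently, the lowest AVC in the table is 129/5 ≈ $25.80 at y = 5, and P = $8 falls below it — price never covers variable cost, so the firm shuts down and loses only its fixed cost.

y = 0 (shut down); profit = -$79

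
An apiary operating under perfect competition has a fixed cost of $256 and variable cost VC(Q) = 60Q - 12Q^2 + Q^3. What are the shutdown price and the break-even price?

Shutdown price = min AVC. AVC = 60 - 12Q + Q^2, with vertex at Q = 6 and minimum $24.
ATC = 256/Q + 60 - 12Q + Q^2. Setting dATC/dQ = −256/Q^2 − 12 + 2Q = 0 gives Q = 8 (since 2·8^3 − 12·8^2 = 256).
min ATC = 256/8 + 60 − 12·8 + 8^2 = $60. That is the break-even price.
Between these two prices the firm operates at a loss; above $60 it earns a profit.

Shutdown price = $24; break-even price = $60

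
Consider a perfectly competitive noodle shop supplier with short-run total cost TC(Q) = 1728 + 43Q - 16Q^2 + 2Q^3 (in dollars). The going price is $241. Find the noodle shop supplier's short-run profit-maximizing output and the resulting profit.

AVC = 43 - 16Q + 2Q^2 has its minimum $11 at Q = 4; price $241 clears that bar, so the firm operates.
MC = 43 - 32Q + 6Q^2. Setting P = MC and taking the root on the rising branch gives Q* = 9.
TR = 241·9 = 2169. TC = 1728 + 549 = 2277. Profit = 2169 − 2277 = -$108.
That loss of $108 beats the $1728 the firm would lose by shutting down; producing recovers $1620 of fixed cost.

Profit = -$108 at Q = 9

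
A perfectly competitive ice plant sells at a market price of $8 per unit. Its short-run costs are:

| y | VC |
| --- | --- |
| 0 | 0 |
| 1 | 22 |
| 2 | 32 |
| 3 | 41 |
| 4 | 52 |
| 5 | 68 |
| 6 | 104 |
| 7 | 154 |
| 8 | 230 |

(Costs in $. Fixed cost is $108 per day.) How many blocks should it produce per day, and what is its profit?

y = 0 (shut down); profit = -$108

Compute π = P·y − TC at each output: y=0: -108; y=1: -122; y=2: -124; y=3: -125; y=4: -128; y=5: -136; y=6: -164; y=7: -206; y=8: -274.
Profit is highest at y = 0. Equivalently, the lowest AVC in the table is 52/4 ≈ $13 at y = 4, and P = $8 falls below it — price never covers variable cost, so the firm shuts down and loses only its fixed cost.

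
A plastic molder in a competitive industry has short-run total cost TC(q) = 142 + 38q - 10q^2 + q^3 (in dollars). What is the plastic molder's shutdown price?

The firm shuts down when price falls below the minimum of average variable cost. AVC = VC/q = 38 - 10q + q^2.
At the minimum of AVC, MC = AVC. MC = 38 - 20q + 3q^2; setting MC = AVC gives 2q^2 - 10q = 0, so q = 5. min AVC = 13.
For P < $13 the firm produces nothing.

$13 per unit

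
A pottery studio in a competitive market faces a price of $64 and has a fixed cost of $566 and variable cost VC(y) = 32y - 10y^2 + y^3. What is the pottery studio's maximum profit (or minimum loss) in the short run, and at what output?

AVC = 32 - 10y + y^2; min AVC = $7 at y = 5. Since P = $64 ≥ min AVC, the firm produces.
MC = 32 - 20y + 3y^2. Setting P = MC and taking the root on the rising branch gives y* = 8.
TR = 64·8 = 512. TC = 566 + 128 = 694. Profit = 512 − 694 = -$182.
That loss of $182 beats the $566 the firm would lose by shutting down; producing recovers $384 of fixed cost.

Profit = -$182 at y = 8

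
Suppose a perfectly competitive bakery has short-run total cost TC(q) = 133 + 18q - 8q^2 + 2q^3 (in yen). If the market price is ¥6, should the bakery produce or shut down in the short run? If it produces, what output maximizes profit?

Variable cost is VC = 18q - 8q^2 + 2q^3, so AVC = VC/q = 18 - 8q + 2q^2 and MC = dTC/dq = 18 - 16q + 6q^2.
AVC is minimized where dAVC/dq = -8 + 4q = 0, at q = 2; min AVC = 18 - 8·2 + 2·2^2 = ¥10.
Since P = ¥6 < min AVC = ¥10, price fails to cover variable cost at any output.
The firm minimizes its loss by shutting down and losing only its fixed cost of ¥133.

Shut down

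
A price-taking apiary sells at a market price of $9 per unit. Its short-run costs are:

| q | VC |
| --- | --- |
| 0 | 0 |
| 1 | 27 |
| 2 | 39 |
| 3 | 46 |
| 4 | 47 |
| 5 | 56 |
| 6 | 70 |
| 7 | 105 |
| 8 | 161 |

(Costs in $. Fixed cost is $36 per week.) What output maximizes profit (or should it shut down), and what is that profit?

Profit at each row (π = 9q − TC): q=0: -36; q=1: -54; q=2: -57; q=3: -55; q=4: -47; q=5: -47; q=6: -52; q=7: -78; q=8: -125.
Profit is highest at q = 0. Equivalently, the lowest AVC in the table is 56/5 ≈ $11.20 at q = 5, and P = $9 falls below it — price never covers variable cost, so the firm shuts down and loses only its fixed cost.

q = 0 (shut down); profit = -$36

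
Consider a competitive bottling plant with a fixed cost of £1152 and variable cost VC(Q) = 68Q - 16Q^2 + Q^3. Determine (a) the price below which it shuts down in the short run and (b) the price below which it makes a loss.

Shutdown price = £4; break-even price = £116

AVC = 68 - 16Q + Q^2; minimized at Q = 8, giving min AVC = £4. That is the shutdown price.
ATC = 1152/Q + 68 - 16Q + Q^2. Setting dATC/dQ = −1152/Q^2 − 16 + 2Q = 0 gives Q = 12 (since 2·12^3 − 16·12^2 = 1152).
min ATC = 1152/12 + 68 − 16·12 + 12^2 = £116. That is the break-even price.
For £4 ≤ P < £116 the firm produces at a loss; below £4 it shuts down.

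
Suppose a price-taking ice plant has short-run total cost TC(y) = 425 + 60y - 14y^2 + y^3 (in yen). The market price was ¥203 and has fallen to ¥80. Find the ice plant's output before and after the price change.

MC = 60 - 28y + 3y^2; the shutdown threshold is min AVC = ¥11 (at y = 7).
With P = ¥203 above the shutdown price, P = MC gives y = 13.
At P = ¥80 ≥ min AVC, set P = MC: y = 10. The firm stays open but cuts output.

Output falls from 13 to 10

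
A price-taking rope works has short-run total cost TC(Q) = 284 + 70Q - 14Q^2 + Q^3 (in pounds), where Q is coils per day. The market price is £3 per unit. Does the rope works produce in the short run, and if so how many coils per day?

Shut down

Variable cost is VC = 70Q - 14Q^2 + Q^3, so AVC = VC/Q = 70 - 14Q + Q^2 and MC = dTC/dQ = 70 - 28Q + 3Q^2.
The AVC parabola has its vertex at Q = 14/2 = 7, where AVC = 70 - 14·7 + 7^2 = £21.
Since P = £3 < min AVC = £21, price fails to cover variable cost at any output.
Shutting down limits the loss to fixed cost, £284.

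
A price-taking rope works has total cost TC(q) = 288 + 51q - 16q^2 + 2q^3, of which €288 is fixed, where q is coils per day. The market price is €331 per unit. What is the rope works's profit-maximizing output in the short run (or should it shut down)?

Produce at q = 10

Strip out fixed cost: VC = 51q - 16q^2 + 2q^3. Then AVC = 51 - 16q + 2q^2 and MC = 51 - 32q + 6q^2.
The AVC parabola has its vertex at q = 16/4 = 4, where AVC = 51 - 16·4 + 2·4^2 = €19.
P = €331 exceeds min AVC = €19, so the firm stays open.
Solving P = MC: -280 - 32q + 6q^2 = 0 ⇒ q = -14/3 or 10. On the upward-sloping branch, q* = 10.
Check: AVC at q = 10 is €91 ≤ P, so revenue covers variable cost.
Profit = P·q − TC = 331·10 − 1198 = €2112.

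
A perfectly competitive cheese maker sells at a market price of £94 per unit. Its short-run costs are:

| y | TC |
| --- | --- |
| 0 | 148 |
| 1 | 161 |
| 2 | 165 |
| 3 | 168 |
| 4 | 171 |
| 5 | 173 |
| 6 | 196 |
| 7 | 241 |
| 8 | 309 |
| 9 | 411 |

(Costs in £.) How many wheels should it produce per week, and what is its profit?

y = 8; profit = £443

Compute π = P·y − TC at each output: y=0: -148; y=1: -67; y=2: 23; y=3: 114; y=4: 205; y=5: 297; y=6: 368; y=7: 417; y=8: 443; y=9: 435.
Profit is maximized at y = 8. AVC there is 161/8 = £20.12 ≤ P, so producing beats shutting down (which would give -£148).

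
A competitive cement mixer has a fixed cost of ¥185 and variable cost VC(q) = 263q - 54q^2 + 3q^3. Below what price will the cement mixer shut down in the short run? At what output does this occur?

The firm shuts down when price falls below the minimum of average variable cost. AVC = VC/q = 263 - 54q + 3q^2.
dAVC/dq = -54 + 6q = 0 gives q = 9. min AVC = 263 - 54·9 + 3·9^2 = 20.
The firm shuts down for any P below ¥20.

¥20 per unit, at q = 9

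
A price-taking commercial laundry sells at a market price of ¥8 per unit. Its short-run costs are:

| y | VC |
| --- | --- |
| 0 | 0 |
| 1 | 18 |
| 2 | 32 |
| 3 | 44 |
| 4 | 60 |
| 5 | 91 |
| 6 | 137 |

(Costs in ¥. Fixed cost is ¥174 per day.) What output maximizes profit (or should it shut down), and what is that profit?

Compute π = P·y − TC at each output: y=0: -174; y=1: -184; y=2: -190; y=3: -194; y=4: -202; y=5: -225; y=6: -263.
Profit is highest at y = 0. Equivalently, the lowest AVC in the table is 44/3 ≈ ¥14.67 at y = 3, and P = ¥8 falls below it — price never covers variable cost, so the firm shuts down and loses only its fixed cost.

y = 0 (shut down); profit = -¥174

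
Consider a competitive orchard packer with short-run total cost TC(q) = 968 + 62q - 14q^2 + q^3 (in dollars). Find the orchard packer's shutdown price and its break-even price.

Shutdown price = $13; break-even price = $117

Shutdown price = min AVC. AVC = 62 - 14q + q^2, with vertex at q = 7 and minimum $13.
ATC = 968/q + 62 - 14q + q^2. Setting dATC/dq = −968/q^2 − 14 + 2q = 0 gives q = 11 (since 2·11^3 − 14·11^2 = 968).
min ATC = 968/11 + 62 − 14·11 + 11^2 = $117. That is the break-even price.
Between these two prices the firm operates at a loss; above $117 it earns a profit.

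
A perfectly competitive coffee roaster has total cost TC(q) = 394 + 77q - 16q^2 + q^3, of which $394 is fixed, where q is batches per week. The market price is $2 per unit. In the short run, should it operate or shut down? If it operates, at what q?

Variable cost is VC = 77q - 16q^2 + q^3, so AVC = VC/q = 77 - 16q + q^2 and MC = dTC/dq = 77 - 32q + 3q^2.
The AVC parabola has its vertex at q = 16/2 = 8, where AVC = 77 - 16·8 + 8^2 = $13.
P = $2 lies below min AVC = $13; no output level covers variable cost.
Shutting down limits the loss to fixed cost, $394.

Shut down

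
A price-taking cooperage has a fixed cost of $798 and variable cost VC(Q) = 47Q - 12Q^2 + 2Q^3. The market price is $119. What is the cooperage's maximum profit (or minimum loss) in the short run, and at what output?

Profit = -$366 at Q = 6

AVC = 47 - 12Q + 2Q^2; min AVC = $29 at Q = 3. Since P = $119 ≥ min AVC, the firm produces.
With MC = 47 - 24Q + 6Q^2, P = MC on the upward-sloping part at Q* = 6.
TR = 119·6 = 714. TC = 798 + 282 = 1080. Profit = 714 − 1080 = -$366.
That loss of $366 beats the $798 the firm would lose by shutting down; producing recovers $432 of fixed cost.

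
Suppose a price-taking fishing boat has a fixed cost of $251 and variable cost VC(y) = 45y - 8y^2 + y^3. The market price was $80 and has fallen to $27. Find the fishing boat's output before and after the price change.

MC = 45 - 16y + 3y^2; the shutdown threshold is min AVC = $29 (at y = 4).
At P = $80 ≥ min AVC, set P = MC on the rising branch: y = 7.
At P = $27 < min AVC = $29, price no longer covers variable cost at any output, so the firm shuts down: y = 0.

Output falls from 7 to 0 (the firm shuts down)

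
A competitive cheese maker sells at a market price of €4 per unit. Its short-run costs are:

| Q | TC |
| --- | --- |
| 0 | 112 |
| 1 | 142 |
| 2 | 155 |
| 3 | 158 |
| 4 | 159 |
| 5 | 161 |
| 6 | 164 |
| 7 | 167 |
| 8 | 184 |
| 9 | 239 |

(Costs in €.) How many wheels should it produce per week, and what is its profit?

Q = 0 (shut down); profit = -€112

Compute π = P·Q − TC at each output: Q=0: -112; Q=1: -138; Q=2: -147; Q=3: -146; Q=4: -143; Q=5: -141; Q=6: -140; Q=7: -139; Q=8: -152; Q=9: -203.
Profit is highest at Q = 0. Equivalently, the lowest AVC in the table is 55/7 ≈ €7.86 at Q = 7, and P = €4 falls below it — price never covers variable cost, so the firm shuts down and loses only its fixed cost.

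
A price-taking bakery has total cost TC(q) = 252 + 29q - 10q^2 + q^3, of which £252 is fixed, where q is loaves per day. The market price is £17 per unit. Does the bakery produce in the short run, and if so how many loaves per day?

Strip out fixed cost: VC = 29q - 10q^2 + q^3. Then AVC = 29 - 10q + q^2 and MC = 29 - 20q + 3q^2.
AVC hits its minimum where MC = AVC, at q = 5, giving min AVC = 29 - 10·5 + 5^2 = £4.
P = £17 exceeds min AVC = £4, so the firm stays open.
P = MC gives 12 - 20q + 3q^2 = 0, with roots 2/3 and 6. Take the larger (rising MC): q* = 6.
Check: AVC at q = 6 is £5 ≤ P, so revenue covers variable cost.
Profit = P·q − TC = 17·6 − 282 = -£180, a loss, but smaller than the £252 fixed cost the firm would lose by shutting down.

Produce at q = 6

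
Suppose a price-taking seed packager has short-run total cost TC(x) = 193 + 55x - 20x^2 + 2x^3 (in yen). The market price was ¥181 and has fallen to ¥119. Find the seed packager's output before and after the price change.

Output falls from 9 to 8

MC = 55 - 40x + 6x^2; the shutdown threshold is min AVC = ¥5 (at x = 5).
At P = ¥181 ≥ min AVC, set P = MC on the rising branch: x = 9.
At P = ¥119 ≥ min AVC, set P = MC: x = 8. The firm stays open but cuts output.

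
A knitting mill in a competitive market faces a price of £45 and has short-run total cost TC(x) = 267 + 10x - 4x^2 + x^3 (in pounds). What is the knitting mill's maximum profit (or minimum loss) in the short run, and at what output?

AVC = 10 - 4x + x^2 has its minimum £6 at x = 2; price £45 clears that bar, so the firm operates.
MC = 10 - 8x + 3x^2. Setting P = MC and taking the root on the rising branch gives x* = 5.
TR = 45·5 = 225. TC = 267 + 75 = 342. Profit = 225 − 342 = -£117.
By producing, the firm covers all variable cost plus £150 of fixed cost; shutting down would lose the full £267.

Profit = -£117 at x = 5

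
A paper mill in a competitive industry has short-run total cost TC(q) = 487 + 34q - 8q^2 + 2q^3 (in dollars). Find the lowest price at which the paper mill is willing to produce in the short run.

$26 per unit

The shutdown price is the minimum of AVC. VC = 34q - 8q^2 + 2q^3, so AVC = 34 - 8q + 2q^2.
dAVC/dq = -8 + 4q = 0 gives q = 2. min AVC = 34 - 8·2 + 2·2^2 = 26.
So the shutdown price is $26.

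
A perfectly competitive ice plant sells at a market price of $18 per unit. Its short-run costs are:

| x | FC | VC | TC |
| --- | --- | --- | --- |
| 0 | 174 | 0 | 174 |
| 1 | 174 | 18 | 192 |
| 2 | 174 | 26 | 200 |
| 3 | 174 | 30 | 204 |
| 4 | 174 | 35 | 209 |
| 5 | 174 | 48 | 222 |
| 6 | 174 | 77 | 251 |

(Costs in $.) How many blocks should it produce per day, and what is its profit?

x = 5; profit = -$132

Profit at each row (π = 18x − TC): x=0: -174; x=1: -174; x=2: -164; x=3: -150; x=4: -137; x=5: -132; x=6: -143.
Profit is maximized at x = 5. AVC there is 48/5 = $9.60 ≤ P, so producing beats shutting down (which would give -$174).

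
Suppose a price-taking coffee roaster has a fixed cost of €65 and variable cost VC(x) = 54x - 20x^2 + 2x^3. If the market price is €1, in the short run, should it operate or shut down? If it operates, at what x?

Shut down

Variable cost is VC = 54x - 20x^2 + 2x^3, so AVC = VC/x = 54 - 20x + 2x^2 and MC = dTC/dx = 54 - 40x + 6x^2.
The AVC parabola has its vertex at x = 20/4 = 5, where AVC = 54 - 20·5 + 2·5^2 = €4.
Since P = €1 < min AVC = €4, price fails to cover variable cost at any output.
The firm minimizes its loss by shutting down and losing only its fixed cost of €65.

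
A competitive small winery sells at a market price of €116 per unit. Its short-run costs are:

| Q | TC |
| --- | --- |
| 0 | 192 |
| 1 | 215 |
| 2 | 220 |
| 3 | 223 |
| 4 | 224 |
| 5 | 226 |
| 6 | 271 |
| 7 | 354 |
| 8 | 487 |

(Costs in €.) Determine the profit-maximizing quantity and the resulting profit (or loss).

Q = 7; profit = €458

Tabulate TR − TC: Q=0: -192; Q=1: -99; Q=2: 12; Q=3: 125; Q=4: 240; Q=5: 354; Q=6: 425; Q=7: 458; Q=8: 441.
Profit is maximized at Q = 7. AVC there is 162/7 = €23.14 ≤ P, so producing beats shutting down (which would give -€192).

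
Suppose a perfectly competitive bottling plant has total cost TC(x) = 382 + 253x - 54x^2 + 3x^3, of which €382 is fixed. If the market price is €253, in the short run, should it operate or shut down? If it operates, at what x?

Variable cost is VC = 253x - 54x^2 + 3x^3, so AVC = VC/x = 253 - 54x + 3x^2 and MC = dTC/dx = 253 - 108x + 9x^2.
AVC hits its minimum where MC = AVC, at x = 9, giving min AVC = 253 - 54·9 + 3·9^2 = €10.
Since P = €253 ≥ min AVC = €10, price covers variable cost and the firm should produce.
Set P = MC: 253 = 253 - 108x + 9x^2 → -108x + 9x^2 = 0. The roots are x = 0 and x = 12; the profit-maximizing output is on the rising part of MC, so x* = 12.
Check: AVC at x = 12 is €37 ≤ P, so revenue covers variable cost.
Profit = P·x − TC = 253·12 − 826 = €2210.

Produce at x = 12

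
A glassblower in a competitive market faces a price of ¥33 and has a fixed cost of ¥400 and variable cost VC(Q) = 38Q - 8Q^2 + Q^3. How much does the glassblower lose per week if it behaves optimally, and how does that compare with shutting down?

Profit = -¥350 at Q = 5

AVC = 38 - 8Q + Q^2; min AVC = ¥22 at Q = 4. Since P = ¥33 ≥ min AVC, the firm produces.
With MC = 38 - 16Q + 3Q^2, P = MC on the upward-sloping part at Q* = 5.
TR = 33·5 = 165. TC = 400 + 115 = 515. Profit = 165 − 515 = -¥350.
By producing, the firm covers all variable cost plus ¥50 of fixed cost; shutting down would lose the full ¥400.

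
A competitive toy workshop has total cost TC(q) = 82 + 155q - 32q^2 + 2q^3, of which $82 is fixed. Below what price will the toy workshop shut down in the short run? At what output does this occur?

$27 per unit, at q = 8

The firm shuts down when price falls below the minimum of average variable cost. AVC = VC/q = 155 - 32q + 2q^2.
dAVC/dq = -32 + 4q = 0 gives q = 8. min AVC = 155 - 32·8 + 2·8^2 = 27.
The firm shuts down for any P below $27.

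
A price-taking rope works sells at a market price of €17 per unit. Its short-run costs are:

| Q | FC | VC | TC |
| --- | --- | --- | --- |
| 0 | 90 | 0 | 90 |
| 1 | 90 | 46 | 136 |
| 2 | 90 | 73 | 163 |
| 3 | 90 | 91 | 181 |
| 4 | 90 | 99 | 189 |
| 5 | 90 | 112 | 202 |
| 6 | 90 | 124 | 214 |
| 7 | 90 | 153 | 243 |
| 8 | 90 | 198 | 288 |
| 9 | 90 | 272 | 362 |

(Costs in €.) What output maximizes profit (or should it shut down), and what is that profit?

Q = 0 (shut down); profit = -€90

Profit at each row (π = 17Q − TC): Q=0: -90; Q=1: -119; Q=2: -129; Q=3: -130; Q=4: -121; Q=5: -117; Q=6: -112; Q=7: -124; Q=8: -152; Q=9: -209.
Profit is highest at Q = 0. Equivalently, the lowest AVC in the table is 124/6 ≈ €20.67 at Q = 6, and P = €17 falls below it — price never covers variable cost, so the firm shuts down and loses only its fixed cost.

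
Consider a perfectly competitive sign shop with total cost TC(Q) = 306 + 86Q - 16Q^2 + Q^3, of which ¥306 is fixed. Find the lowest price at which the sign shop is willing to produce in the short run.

The shutdown price is the minimum of AVC. VC = 86Q - 16Q^2 + Q^3, so AVC = 86 - 16Q + Q^2.
At the minimum of AVC, MC = AVC. MC = 86 - 32Q + 3Q^2; setting MC = AVC gives 2Q^2 - 16Q = 0, so Q = 8. min AVC = 22.
So the shutdown price is ¥22.

¥22 per unit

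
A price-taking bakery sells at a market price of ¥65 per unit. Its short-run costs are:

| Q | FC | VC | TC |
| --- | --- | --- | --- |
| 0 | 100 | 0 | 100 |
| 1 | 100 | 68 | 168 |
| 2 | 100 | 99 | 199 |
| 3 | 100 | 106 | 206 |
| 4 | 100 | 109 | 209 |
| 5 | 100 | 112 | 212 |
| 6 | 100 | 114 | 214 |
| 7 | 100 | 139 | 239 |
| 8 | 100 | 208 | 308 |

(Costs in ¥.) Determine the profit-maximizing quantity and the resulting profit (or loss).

Tabulate TR − TC: Q=0: -100; Q=1: -103; Q=2: -69; Q=3: -11; Q=4: 51; Q=5: 113; Q=6: 176; Q=7: 216; Q=8: 212.
Profit is maximized at Q = 7. AVC there is 139/7 = ¥19.86 ≤ P, so producing beats shutting down (which would give -¥100).

Q = 7; profit = ¥216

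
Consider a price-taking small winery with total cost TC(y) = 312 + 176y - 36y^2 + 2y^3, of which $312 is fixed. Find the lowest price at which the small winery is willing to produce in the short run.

$14 per unit

Short-run supply begins at min AVC. From VC = 176y - 36y^2 + 2y^3, AVC = 176 - 36y + 2y^2.
At the minimum of AVC, MC = AVC. MC = 176 - 72y + 6y^2; setting MC = AVC gives 4y^2 - 36y = 0, so y = 9. min AVC = 14.
So the shutdown price is $14.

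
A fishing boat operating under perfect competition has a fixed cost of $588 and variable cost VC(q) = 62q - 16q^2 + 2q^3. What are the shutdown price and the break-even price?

AVC = 62 - 16q + 2q^2; minimized at q = 4, giving min AVC = $30. That is the shutdown price.
ATC = 588/q + 62 - 16q + 2q^2. Setting dATC/dq = −588/q^2 − 16 + 4q = 0 gives q = 7 (since 4·7^3 − 16·7^2 = 588).
min ATC = 588/7 + 62 − 16·7 + 2·7^2 = $132. That is the break-even price.
Between these two prices the firm operates at a loss; above $132 it earns a profit.

Shutdown price = $30; break-even price = $132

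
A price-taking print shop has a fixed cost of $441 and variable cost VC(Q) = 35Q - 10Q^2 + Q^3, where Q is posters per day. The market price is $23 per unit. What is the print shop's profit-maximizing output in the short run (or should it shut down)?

Produce at Q = 6

From TC, MC = TC'(Q) = 35 - 20Q + 3Q^2 and AVC = VC/Q = 35 - 10Q + Q^2.
AVC is minimized where dAVC/dQ = -10 + 2Q = 0, at Q = 5; min AVC = 35 - 10·5 + 5^2 = $10.
P = $23 exceeds min AVC = $10, so the firm stays open.
P = MC gives 12 - 20Q + 3Q^2 = 0, with roots 2/3 and 6. Take the larger (rising MC): Q* = 6.
Check: AVC at Q = 6 is $11 ≤ P, so revenue covers variable cost.
Profit = P·Q − TC = 23·6 − 507 = -$369, a loss, but smaller than the $441 fixed cost the firm would lose by shutting down.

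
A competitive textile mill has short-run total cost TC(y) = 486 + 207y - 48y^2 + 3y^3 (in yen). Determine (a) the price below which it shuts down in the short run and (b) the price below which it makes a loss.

AVC = 207 - 48y + 3y^2; minimized at y = 8, giving min AVC = ¥15. That is the shutdown price.
ATC = 486/y + 207 - 48y + 3y^2. Setting dATC/dy = −486/y^2 − 48 + 6y = 0 gives y = 9 (since 6·9^3 − 48·9^2 = 486).
min ATC = 486/9 + 207 − 48·9 + 3·9^2 = ¥72. That is the break-even price.
Between these two prices the firm operates at a loss; above ¥72 it earns a profit.

Shutdown price = ¥15; break-even price = ¥72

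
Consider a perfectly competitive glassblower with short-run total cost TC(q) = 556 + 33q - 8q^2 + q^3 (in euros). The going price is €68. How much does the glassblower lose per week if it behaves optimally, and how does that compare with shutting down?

AVC = 33 - 8q + q^2 has its minimum €17 at q = 4; price €68 clears that bar, so the firm operates.
With MC = 33 - 16q + 3q^2, P = MC on the upward-sloping part at q* = 7.
TR = 68·7 = 476. TC = 556 + 182 = 738. Profit = 476 − 738 = -€262.
Shutting down would mean losing the fixed cost of €556, so operating at a loss of €262 is better by €294.

Profit = -€262 at q = 7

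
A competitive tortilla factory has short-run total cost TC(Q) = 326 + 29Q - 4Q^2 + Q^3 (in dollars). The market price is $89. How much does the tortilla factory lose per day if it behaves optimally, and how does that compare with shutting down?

Profit = -$38 at Q = 6

AVC = 29 - 4Q + Q^2 has its minimum $25 at Q = 2; price $89 clears that bar, so the firm operates.
MC = 29 - 8Q + 3Q^2. Setting P = MC and taking the root on the rising branch gives Q* = 6.
TR = 89·6 = 534. TC = 326 + 246 = 572. Profit = 534 − 572 = -$38.
Shutting down would mean losing the fixed cost of $326, so operating at a loss of $38 is better by $288.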